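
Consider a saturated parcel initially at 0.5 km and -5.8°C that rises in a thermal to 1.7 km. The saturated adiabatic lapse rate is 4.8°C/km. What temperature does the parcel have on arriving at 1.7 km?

From 500 m to 1700 m (saturated adiabatic): cools by 4.8 × 1.2 = 5.76°C, giving -11.56°C.

-11.56°C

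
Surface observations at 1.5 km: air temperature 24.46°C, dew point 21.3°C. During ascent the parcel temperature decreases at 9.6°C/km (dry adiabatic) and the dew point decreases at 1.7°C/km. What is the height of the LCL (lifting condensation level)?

T and T_d converge at 9.6 − 1.7 = 7.9°C per km
Height above start = (24.46 − 21.3) / 7.9 = 0.4 km
LCL altitude = 1500 m + 400 m = 1900 m

1.9 km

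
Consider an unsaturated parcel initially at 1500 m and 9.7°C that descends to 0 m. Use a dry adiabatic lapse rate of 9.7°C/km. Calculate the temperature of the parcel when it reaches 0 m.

From 1500 m to 0 m (dry adiabatic): warms by 9.7 × 1.5 = 14.55°C, giving 24.25°C.

24.25°C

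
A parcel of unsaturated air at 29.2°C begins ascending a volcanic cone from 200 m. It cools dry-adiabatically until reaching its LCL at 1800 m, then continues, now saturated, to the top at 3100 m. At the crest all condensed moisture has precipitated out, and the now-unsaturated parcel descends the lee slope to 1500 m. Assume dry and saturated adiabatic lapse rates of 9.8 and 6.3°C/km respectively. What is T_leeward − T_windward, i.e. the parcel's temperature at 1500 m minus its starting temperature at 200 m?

-8.19°C

From 200 m to 1800 m (dry): cools by 9.8 × 1.6 = 15.68°C, giving 13.52°C.
From 1800 m to 3100 m (saturated): cools by 6.3 × 1.3 = 8.19°C, giving 5.33°C.
From 3100 m to 1500 m (dry descent): warms by 9.8 × 1.6 = 15.68°C, giving 21.01°C.
Net change vs windward start: 21.01 − 29.2 = -8.19°C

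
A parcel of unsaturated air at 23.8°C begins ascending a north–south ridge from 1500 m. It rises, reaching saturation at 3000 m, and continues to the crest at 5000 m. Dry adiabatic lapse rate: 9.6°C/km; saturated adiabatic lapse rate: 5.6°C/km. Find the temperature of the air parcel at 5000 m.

-1.8°C

From 1500 m to 3000 m (dry): cools by 9.6 × 1.5 = 14.4°C, giving 9.4°C.
From 3000 m to 5000 m (saturated): cools by 5.6 × 2 = 11.2°C, giving -1.8°C.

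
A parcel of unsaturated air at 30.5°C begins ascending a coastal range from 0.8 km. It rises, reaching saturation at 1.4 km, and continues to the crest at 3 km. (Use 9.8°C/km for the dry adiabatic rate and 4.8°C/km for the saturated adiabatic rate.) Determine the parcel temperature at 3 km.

16.94°C

800 → 1400 m (dry, 9.8°C/km): ΔT = -9.8 × 0.6 = -5.88°C → T = 24.62°C
1400 → 3000 m (saturated, 4.8°C/km): ΔT = -4.8 × 1.6 = -7.68°C → T = 16.94°C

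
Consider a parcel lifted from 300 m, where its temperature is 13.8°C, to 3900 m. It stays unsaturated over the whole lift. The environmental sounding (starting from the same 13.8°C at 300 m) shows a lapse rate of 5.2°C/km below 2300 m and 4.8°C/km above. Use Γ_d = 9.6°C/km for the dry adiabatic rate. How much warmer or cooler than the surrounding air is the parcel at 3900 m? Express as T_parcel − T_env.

-16.48°C (parcel cooler than environment)

Parcel:
  Dry to 3900 m: -9.6 × 3.6 km = -34.56°C, so T = -20.76°C.
Environment:
  Environment, lower layer to 2300 m: -5.2 × 2 km = -10.4°C, so T = 3.4°C.
  Environment, upper layer to 3900 m: -4.8 × 1.6 km = -7.68°C, so T = -4.28°C.
T_parcel − T_env = -20.76 − (-4.28) = -16.48°C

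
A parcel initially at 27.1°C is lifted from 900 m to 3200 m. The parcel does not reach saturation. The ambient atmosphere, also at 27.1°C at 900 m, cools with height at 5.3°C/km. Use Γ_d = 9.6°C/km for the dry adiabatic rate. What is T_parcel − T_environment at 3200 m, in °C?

-9.89°C (parcel cooler than environment)

Parcel:
  Dry to 3200 m: -9.6 × 2.3 km = -22.08°C, so T = 5.02°C.
Environment:
  Environment to 3200 m: -5.3 × 2.3 km = -12.19°C, so T = 14.91°C.
T_parcel − T_env = 5.02 − 14.91 = -9.89°C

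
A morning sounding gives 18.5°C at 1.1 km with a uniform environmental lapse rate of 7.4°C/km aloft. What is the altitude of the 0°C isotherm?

Height above start = (18.5 − 0) / 7.4 = 2.5 km
Altitude = 1100 m + 2500 m = 3600 m

3.6 km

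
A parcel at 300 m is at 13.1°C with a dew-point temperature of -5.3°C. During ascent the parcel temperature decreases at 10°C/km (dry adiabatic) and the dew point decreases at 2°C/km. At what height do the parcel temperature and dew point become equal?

T and T_d converge at 10 − 2 = 8°C per km
Height above start = (13.1 − (-5.3)) / 8 = 2.3 km
LCL altitude = 300 m + 2300 m = 2600 m

2600 m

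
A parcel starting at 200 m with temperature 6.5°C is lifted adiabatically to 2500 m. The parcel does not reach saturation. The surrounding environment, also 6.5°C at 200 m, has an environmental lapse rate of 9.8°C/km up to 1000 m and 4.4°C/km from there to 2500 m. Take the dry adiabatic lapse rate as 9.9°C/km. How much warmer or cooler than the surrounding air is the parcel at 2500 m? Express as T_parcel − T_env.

Parcel:
  From 200 m to 2500 m (dry): cools by 9.9 × 2.3 = 22.77°C, giving -16.27°C.
Environment:
  From 200 m to 1000 m (environment, lower layer): cools by 9.8 × 0.8 = 7.84°C, giving -1.34°C.
  From 1000 m to 2500 m (environment, upper layer): cools by 4.4 × 1.5 = 6.6°C, giving -7.94°C.
T_parcel − T_env = -16.27 − (-7.94) = -8.33°C

-8.33°C (parcel cooler than environment)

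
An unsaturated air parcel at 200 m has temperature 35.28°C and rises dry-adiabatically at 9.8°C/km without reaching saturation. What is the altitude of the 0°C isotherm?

Height above start = (35.28 − 0) / 9.8 = 3.6 km
Altitude = 200 m + 3600 m = 3800 m

3800 m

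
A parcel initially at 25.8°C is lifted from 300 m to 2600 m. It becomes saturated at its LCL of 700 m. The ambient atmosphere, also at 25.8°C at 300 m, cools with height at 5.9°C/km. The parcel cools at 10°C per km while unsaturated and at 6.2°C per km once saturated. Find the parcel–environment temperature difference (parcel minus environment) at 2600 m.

-2.21°C (parcel cooler than environment)

Parcel:
  From 300 m to 700 m (dry): cools by 10 × 0.4 = 4°C, giving 21.8°C.
  From 700 m to 2600 m (saturated): cools by 6.2 × 1.9 = 11.78°C, giving 10.02°C.
Environment:
  From 300 m to 2600 m (environment): cools by 5.9 × 2.3 = 13.57°C, giving 12.23°C.
T_parcel − T_env = 10.02 − 12.23 = -2.21°C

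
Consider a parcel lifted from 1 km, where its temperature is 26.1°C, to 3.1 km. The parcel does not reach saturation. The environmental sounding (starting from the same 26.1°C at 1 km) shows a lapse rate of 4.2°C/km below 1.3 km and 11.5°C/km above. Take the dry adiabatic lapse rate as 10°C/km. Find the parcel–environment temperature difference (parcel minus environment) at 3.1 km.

Parcel:
  1000–3100 m, dry: Δz = 2.1 km ⇒ ΔT = -21°C; T = 5.1°C
Environment:
  1000–1300 m, environment, lower layer: Δz = 0.3 km ⇒ ΔT = -1.26°C; T = 24.84°C
  1300–3100 m, environment, upper layer: Δz = 1.8 km ⇒ ΔT = -20.7°C; T = 4.14°C
T_parcel − T_env = 5.1 − 4.14 = +0.96°C

+0.96°C (parcel warmer than environment)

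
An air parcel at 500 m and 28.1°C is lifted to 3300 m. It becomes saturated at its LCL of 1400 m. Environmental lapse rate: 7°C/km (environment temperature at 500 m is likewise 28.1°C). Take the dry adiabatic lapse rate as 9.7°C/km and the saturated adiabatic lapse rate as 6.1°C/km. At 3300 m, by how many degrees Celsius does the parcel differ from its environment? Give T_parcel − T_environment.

-0.72°C (parcel cooler than environment)

Parcel:
  From 500 m to 1400 m (dry): cools by 9.7 × 0.9 = 8.73°C, giving 19.37°C.
  From 1400 m to 3300 m (saturated): cools by 6.1 × 1.9 = 11.59°C, giving 7.78°C.
Environment:
  From 500 m to 3300 m (environment): cools by 7 × 2.8 = 19.6°C, giving 8.5°C.
T_parcel − T_env = 7.78 − 8.5 = -0.72°C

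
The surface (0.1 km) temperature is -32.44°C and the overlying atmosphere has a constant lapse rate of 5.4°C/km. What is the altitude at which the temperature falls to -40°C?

Height above start = (-32.44 − (-40)) / 5.4 = 1.4 km
Altitude = 100 m + 1400 m = 1500 m

1.5 km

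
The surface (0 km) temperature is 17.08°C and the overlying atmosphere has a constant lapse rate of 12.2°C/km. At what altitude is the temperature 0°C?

1.4 km

Height above start = (17.08 − 0) / 12.2 = 1.4 km
Altitude = 0 m + 1400 m = 1400 m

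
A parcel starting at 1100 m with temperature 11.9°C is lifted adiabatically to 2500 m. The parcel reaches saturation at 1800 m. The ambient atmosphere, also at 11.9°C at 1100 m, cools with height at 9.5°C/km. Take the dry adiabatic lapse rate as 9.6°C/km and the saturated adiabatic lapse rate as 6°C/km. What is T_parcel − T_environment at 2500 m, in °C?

Parcel:
  From 1100 m to 1800 m (dry): cools by 9.6 × 0.7 = 6.72°C, giving 5.18°C.
  From 1800 m to 2500 m (saturated): cools by 6 × 0.7 = 4.2°C, giving 0.98°C.
Environment:
  From 1100 m to 2500 m (environment): cools by 9.5 × 1.4 = 13.3°C, giving -1.4°C.
T_parcel − T_env = 0.98 − (-1.4) = +2.38°C

+2.38°C (parcel warmer than environment)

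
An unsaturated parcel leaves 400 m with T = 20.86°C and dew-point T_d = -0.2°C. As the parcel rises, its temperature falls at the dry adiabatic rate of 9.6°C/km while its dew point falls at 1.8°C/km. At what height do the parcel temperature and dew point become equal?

3100 m

T and T_d converge at 9.6 − 1.8 = 7.8°C per km
Height above start = (20.86 − (-0.2)) / 7.8 = 2.7 km
LCL altitude = 400 m + 2700 m = 3100 m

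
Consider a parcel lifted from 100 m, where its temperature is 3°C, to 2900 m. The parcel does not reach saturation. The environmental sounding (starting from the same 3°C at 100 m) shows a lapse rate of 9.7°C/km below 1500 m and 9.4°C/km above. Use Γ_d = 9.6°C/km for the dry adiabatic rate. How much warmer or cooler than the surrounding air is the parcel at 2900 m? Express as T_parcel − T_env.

Parcel:
  100 → 2900 m (dry, 9.6°C/km): ΔT = -9.6 × 2.8 = -26.88°C → T = -23.88°C
Environment:
  100 → 1500 m (environment, lower layer, 9.7°C/km): ΔT = -9.7 × 1.4 = -13.58°C → T = -10.58°C
  1500 → 2900 m (environment, upper layer, 9.4°C/km): ΔT = -9.4 × 1.4 = -13.16°C → T = -23.74°C
T_parcel − T_env = -23.88 − (-23.74) = -0.14°C

-0.14°C (parcel cooler than environment)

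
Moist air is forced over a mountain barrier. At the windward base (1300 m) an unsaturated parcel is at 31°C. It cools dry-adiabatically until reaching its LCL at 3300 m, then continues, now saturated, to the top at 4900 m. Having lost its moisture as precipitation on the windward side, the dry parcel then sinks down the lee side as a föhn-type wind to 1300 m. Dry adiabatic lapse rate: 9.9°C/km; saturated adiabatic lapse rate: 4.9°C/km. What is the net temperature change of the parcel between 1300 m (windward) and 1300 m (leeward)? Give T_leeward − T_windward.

Dry to 3300 m: -9.9 × 2 km = -19.8°C, so T = 11.2°C.
Saturated to 4900 m: -4.9 × 1.6 km = -7.84°C, so T = 3.36°C.
Dry descent to 1300 m: +9.9 × 3.6 km = +35.64°C, so T = 39°C.
Net change vs windward start: 39 − 31 = +8°C

+8°C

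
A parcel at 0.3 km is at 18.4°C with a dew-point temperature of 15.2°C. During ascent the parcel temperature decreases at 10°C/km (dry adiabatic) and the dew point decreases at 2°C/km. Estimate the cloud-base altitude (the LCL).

T and T_d converge at 10 − 2 = 8°C per km
Height above start = (18.4 − 15.2) / 8 = 0.4 km
LCL altitude = 300 m + 400 m = 700 m

0.7 km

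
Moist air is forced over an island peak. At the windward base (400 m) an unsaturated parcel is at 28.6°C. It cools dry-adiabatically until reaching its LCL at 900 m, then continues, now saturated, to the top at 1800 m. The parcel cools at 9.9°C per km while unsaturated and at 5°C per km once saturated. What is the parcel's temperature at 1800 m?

400–900 m, dry: Δz = 0.5 km ⇒ ΔT = -4.95°C; T = 23.65°C
900–1800 m, saturated: Δz = 0.9 km ⇒ ΔT = -4.5°C; T = 19.15°C

19.15°C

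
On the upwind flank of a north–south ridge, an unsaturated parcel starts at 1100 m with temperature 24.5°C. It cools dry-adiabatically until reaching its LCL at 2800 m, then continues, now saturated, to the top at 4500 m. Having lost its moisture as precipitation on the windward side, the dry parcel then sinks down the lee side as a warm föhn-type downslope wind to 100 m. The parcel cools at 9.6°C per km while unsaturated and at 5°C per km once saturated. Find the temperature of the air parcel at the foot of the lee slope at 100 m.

Dry to 2800 m: -9.6 × 1.7 km = -16.32°C, so T = 8.18°C.
Saturated to 4500 m: -5 × 1.7 km = -8.5°C, so T = -0.32°C.
Dry descent to 100 m: +9.6 × 4.4 km = +42.24°C, so T = 41.92°C.

41.92°C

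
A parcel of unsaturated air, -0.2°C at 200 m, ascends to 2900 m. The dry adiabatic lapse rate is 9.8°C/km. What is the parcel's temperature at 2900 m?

-26.66°C

200 → 2900 m (dry adiabatic, 9.8°C/km): ΔT = -9.8 × 2.7 = -26.46°C → T = -26.66°C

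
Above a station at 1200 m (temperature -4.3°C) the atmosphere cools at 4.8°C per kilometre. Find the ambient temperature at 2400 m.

-10.06°C

1200–2400 m, environmental: Δz = 1.2 km ⇒ ΔT = -5.76°C; T = -10.06°C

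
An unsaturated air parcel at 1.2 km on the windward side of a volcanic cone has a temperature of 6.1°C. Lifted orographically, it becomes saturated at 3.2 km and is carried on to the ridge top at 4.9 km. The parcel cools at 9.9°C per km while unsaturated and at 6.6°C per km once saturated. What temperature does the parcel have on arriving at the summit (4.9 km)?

-24.92°C

1200 → 3200 m (dry, 9.9°C/km): ΔT = -9.9 × 2 = -19.8°C → T = -13.7°C
3200 → 4900 m (saturated, 6.6°C/km): ΔT = -6.6 × 1.7 = -11.22°C → T = -24.92°C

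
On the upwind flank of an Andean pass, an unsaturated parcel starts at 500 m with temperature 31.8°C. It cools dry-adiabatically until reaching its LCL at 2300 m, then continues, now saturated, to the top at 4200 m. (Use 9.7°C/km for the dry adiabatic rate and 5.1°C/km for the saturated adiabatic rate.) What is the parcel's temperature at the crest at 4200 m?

500 → 2300 m (dry, 9.7°C/km): ΔT = -9.7 × 1.8 = -17.46°C → T = 14.34°C
2300 → 4200 m (saturated, 5.1°C/km): ΔT = -5.1 × 1.9 = -9.69°C → T = 4.65°C

4.65°C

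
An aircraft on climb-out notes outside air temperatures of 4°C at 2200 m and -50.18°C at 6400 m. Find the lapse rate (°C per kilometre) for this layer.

Γ = −ΔT/Δz = (4 − (-50.18)) / (6400 − 2200) m
  = 54.18°C / 4.2 km = 12.9°C/km

12.9°C/km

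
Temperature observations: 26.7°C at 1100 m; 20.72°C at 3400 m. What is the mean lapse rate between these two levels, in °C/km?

Γ = −ΔT/Δz = (26.7 − 20.72) / (3400 − 1100) m
  = 5.98°C / 2.3 km = 2.6°C/km

2.6°C/km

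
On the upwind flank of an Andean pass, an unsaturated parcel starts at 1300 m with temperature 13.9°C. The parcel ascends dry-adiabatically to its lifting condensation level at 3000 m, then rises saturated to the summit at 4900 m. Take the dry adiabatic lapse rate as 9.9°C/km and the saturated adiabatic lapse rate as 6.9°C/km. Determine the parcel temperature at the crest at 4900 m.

Dry to 3000 m: -9.9 × 1.7 km = -16.83°C, so T = -2.93°C.
Saturated to 4900 m: -6.9 × 1.9 km = -13.11°C, so T = -16.04°C.

-16.04°C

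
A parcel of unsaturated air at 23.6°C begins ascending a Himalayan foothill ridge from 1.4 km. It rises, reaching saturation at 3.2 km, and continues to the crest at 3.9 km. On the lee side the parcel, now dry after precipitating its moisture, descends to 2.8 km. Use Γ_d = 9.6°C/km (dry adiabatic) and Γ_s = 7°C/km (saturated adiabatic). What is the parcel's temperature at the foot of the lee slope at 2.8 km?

11.98°C

1400 → 3200 m (dry, 9.6°C/km): ΔT = -9.6 × 1.8 = -17.28°C → T = 6.32°C
3200 → 3900 m (saturated, 7°C/km): ΔT = -7 × 0.7 = -4.9°C → T = 1.42°C
3900 → 2800 m (dry descent, 9.6°C/km): ΔT = +9.6 × 1.1 = +10.56°C → T = 11.98°C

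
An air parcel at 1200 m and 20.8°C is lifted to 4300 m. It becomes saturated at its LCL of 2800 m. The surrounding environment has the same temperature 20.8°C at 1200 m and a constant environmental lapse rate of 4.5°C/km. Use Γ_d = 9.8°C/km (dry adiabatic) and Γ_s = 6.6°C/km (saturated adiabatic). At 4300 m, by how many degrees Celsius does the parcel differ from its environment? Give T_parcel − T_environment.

-11.63°C (parcel cooler than environment)

Parcel:
  1200–2800 m, dry: Δz = 1.6 km ⇒ ΔT = -15.68°C; T = 5.12°C
  2800–4300 m, saturated: Δz = 1.5 km ⇒ ΔT = -9.9°C; T = -4.78°C
Environment:
  1200–4300 m, environment: Δz = 3.1 km ⇒ ΔT = -13.95°C; T = 6.85°C
T_parcel − T_env = -4.78 − 6.85 = -11.63°C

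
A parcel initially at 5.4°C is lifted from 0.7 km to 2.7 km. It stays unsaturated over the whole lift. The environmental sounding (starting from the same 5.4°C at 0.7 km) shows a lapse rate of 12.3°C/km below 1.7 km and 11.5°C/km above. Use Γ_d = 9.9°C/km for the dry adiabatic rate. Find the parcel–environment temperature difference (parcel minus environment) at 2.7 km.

Parcel:
  From 700 m to 2700 m (dry): cools by 9.9 × 2 = 19.8°C, giving -14.4°C.
Environment:
  From 700 m to 1700 m (environment, lower layer): cools by 12.3 × 1 = 12.3°C, giving -6.9°C.
  From 1700 m to 2700 m (environment, upper layer): cools by 11.5 × 1 = 11.5°C, giving -18.4°C.
T_parcel − T_env = -14.4 − (-18.4) = +4°C

+4°C (parcel warmer than environment)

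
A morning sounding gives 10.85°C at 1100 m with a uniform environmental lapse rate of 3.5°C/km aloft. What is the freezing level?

Height above start = (10.85 − 0) / 3.5 = 3.1 km
Altitude = 1100 m + 3100 m = 4200 m

4200 m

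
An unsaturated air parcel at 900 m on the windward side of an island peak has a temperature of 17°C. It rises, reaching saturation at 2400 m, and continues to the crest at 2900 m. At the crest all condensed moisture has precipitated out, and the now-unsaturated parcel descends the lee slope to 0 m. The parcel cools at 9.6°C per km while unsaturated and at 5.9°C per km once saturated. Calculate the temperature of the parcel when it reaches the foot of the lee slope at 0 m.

900–2400 m, dry: Δz = 1.5 km ⇒ ΔT = -14.4°C; T = 2.6°C
2400–2900 m, saturated: Δz = 0.5 km ⇒ ΔT = -2.95°C; T = -0.35°C
2900–0 m, dry descent: Δz = 2.9 km ⇒ ΔT = +27.84°C; T = 27.49°C

27.49°C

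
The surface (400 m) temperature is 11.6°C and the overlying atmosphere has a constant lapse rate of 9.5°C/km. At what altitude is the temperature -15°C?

Height above start = (11.6 − (-15)) / 9.5 = 2.8 km
Altitude = 400 m + 2800 m = 3200 m

3200 m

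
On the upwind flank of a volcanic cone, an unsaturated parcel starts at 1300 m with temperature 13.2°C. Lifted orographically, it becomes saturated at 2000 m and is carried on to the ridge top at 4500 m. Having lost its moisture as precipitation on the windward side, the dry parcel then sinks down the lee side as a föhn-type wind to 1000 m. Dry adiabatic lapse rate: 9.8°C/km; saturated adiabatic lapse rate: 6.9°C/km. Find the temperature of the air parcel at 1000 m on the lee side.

23.39°C

From 1300 m to 2000 m (dry): cools by 9.8 × 0.7 = 6.86°C, giving 6.34°C.
From 2000 m to 4500 m (saturated): cools by 6.9 × 2.5 = 17.25°C, giving -10.91°C.
From 4500 m to 1000 m (dry descent): warms by 9.8 × 3.5 = 34.3°C, giving 23.39°C.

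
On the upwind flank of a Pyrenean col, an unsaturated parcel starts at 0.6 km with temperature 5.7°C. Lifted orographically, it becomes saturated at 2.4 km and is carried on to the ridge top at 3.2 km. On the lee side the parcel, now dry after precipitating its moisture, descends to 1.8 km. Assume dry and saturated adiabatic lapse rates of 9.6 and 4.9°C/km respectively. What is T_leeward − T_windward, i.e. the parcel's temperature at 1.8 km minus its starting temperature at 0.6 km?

Dry to 2400 m: -9.6 × 1.8 km = -17.28°C, so T = -11.58°C.
Saturated to 3200 m: -4.9 × 0.8 km = -3.92°C, so T = -15.5°C.
Dry descent to 1800 m: +9.6 × 1.4 km = +13.44°C, so T = -2.06°C.
Net change vs windward start: -2.06 − 5.7 = -7.76°C

-7.76°C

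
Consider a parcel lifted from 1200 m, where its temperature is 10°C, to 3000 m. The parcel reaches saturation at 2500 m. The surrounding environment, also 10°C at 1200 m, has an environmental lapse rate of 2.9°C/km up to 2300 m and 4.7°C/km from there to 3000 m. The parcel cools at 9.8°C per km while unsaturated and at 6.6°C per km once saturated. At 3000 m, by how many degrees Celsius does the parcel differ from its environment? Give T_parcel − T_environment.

Parcel:
  1200–2500 m, dry: Δz = 1.3 km ⇒ ΔT = -12.74°C; T = -2.74°C
  2500–3000 m, saturated: Δz = 0.5 km ⇒ ΔT = -3.3°C; T = -6.04°C
Environment:
  1200–2300 m, environment, lower layer: Δz = 1.1 km ⇒ ΔT = -3.19°C; T = 6.81°C
  2300–3000 m, environment, upper layer: Δz = 0.7 km ⇒ ΔT = -3.29°C; T = 3.52°C
T_parcel − T_env = -6.04 − 3.52 = -9.56°C

-9.56°C (parcel cooler than environment)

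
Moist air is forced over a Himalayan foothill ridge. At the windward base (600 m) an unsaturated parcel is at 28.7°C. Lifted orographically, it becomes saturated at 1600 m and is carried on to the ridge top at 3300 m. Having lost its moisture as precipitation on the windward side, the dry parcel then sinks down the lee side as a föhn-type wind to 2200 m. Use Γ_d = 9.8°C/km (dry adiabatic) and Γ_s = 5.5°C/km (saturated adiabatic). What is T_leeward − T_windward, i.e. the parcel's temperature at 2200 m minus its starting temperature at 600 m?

-8.37°C

From 600 m to 1600 m (dry): cools by 9.8 × 1 = 9.8°C, giving 18.9°C.
From 1600 m to 3300 m (saturated): cools by 5.5 × 1.7 = 9.35°C, giving 9.55°C.
From 3300 m to 2200 m (dry descent): warms by 9.8 × 1.1 = 10.78°C, giving 20.33°C.
Net change vs windward start: 20.33 − 28.7 = -8.37°C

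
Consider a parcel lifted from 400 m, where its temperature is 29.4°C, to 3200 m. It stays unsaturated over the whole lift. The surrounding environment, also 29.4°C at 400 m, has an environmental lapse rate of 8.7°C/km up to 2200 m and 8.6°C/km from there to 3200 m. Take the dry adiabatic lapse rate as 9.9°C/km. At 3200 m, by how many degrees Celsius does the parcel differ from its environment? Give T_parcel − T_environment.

Parcel:
  400–3200 m, dry: Δz = 2.8 km ⇒ ΔT = -27.72°C; T = 1.68°C
Environment:
  400–2200 m, environment, lower layer: Δz = 1.8 km ⇒ ΔT = -15.66°C; T = 13.74°C
  2200–3200 m, environment, upper layer: Δz = 1 km ⇒ ΔT = -8.6°C; T = 5.14°C
T_parcel − T_env = 1.68 − 5.14 = -3.46°C

-3.46°C (parcel cooler than environment)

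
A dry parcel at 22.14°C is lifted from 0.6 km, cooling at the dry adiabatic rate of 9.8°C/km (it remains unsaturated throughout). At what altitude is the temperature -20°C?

Height above start = (22.14 − (-20)) / 9.8 = 4.3 km
Altitude = 600 m + 4300 m = 4900 m

4.9 km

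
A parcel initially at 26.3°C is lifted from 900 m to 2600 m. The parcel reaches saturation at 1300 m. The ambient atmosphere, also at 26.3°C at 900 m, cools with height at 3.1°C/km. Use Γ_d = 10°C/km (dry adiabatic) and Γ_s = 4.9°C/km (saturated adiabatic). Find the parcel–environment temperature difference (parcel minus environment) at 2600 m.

Parcel:
  900 → 1300 m (dry, 10°C/km): ΔT = -10 × 0.4 = -4°C → T = 22.3°C
  1300 → 2600 m (saturated, 4.9°C/km): ΔT = -4.9 × 1.3 = -6.37°C → T = 15.93°C
Environment:
  900 → 2600 m (environment, 3.1°C/km): ΔT = -3.1 × 1.7 = -5.27°C → T = 21.03°C
T_parcel − T_env = 15.93 − 21.03 = -5.1°C

-5.1°C (parcel cooler than environment)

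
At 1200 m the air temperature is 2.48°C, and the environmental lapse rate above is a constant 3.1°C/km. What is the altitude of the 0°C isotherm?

2000 m

Height above start = (2.48 − 0) / 3.1 = 0.8 km
Altitude = 1200 m + 800 m = 2000 m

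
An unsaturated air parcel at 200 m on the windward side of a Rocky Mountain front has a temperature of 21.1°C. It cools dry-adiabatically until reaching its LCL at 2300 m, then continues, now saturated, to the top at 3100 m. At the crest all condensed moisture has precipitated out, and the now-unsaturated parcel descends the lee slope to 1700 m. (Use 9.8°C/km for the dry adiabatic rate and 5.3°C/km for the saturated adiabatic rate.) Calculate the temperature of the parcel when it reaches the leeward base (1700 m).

200 → 2300 m (dry, 9.8°C/km): ΔT = -9.8 × 2.1 = -20.58°C → T = 0.52°C
2300 → 3100 m (saturated, 5.3°C/km): ΔT = -5.3 × 0.8 = -4.24°C → T = -3.72°C
3100 → 1700 m (dry descent, 9.8°C/km): ΔT = +9.8 × 1.4 = +13.72°C → T = 10°C

10°C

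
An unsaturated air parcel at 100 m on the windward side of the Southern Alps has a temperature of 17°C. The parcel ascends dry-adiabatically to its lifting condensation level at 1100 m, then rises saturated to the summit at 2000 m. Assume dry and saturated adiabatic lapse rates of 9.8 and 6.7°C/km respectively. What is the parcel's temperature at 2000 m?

100 → 1100 m (dry, 9.8°C/km): ΔT = -9.8 × 1 = -9.8°C → T = 7.2°C
1100 → 2000 m (saturated, 6.7°C/km): ΔT = -6.7 × 0.9 = -6.03°C → T = 1.17°C

1.17°C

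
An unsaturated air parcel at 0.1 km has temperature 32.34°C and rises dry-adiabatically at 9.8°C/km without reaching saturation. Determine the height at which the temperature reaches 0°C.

3.4 km

Height above start = (32.34 − 0) / 9.8 = 3.3 km
Altitude = 100 m + 3300 m = 3400 m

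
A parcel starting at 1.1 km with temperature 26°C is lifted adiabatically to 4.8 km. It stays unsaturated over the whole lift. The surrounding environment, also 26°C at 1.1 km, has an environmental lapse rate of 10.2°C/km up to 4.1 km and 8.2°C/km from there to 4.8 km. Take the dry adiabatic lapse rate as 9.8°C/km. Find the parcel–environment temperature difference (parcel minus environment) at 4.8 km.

Parcel:
  Dry to 4800 m: -9.8 × 3.7 km = -36.26°C, so T = -10.26°C.
Environment:
  Environment, lower layer to 4100 m: -10.2 × 3 km = -30.6°C, so T = -4.6°C.
  Environment, upper layer to 4800 m: -8.2 × 0.7 km = -5.74°C, so T = -10.34°C.
T_parcel − T_env = -10.26 − (-10.34) = +0.08°C

+0.08°C (parcel warmer than environment)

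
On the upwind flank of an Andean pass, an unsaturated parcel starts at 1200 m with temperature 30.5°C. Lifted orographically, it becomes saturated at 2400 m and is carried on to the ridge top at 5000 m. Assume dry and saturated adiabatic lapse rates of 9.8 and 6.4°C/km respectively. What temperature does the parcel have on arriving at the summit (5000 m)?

2.1°C

1200 → 2400 m (dry, 9.8°C/km): ΔT = -9.8 × 1.2 = -11.76°C → T = 18.74°C
2400 → 5000 m (saturated, 6.4°C/km): ΔT = -6.4 × 2.6 = -16.64°C → T = 2.1°C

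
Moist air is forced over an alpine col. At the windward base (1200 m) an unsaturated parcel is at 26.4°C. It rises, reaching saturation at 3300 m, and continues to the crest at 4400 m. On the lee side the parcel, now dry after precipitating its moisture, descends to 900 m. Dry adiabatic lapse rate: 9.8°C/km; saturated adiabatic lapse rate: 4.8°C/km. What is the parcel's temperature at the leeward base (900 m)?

34.84°C

1200–3300 m, dry: Δz = 2.1 km ⇒ ΔT = -20.58°C; T = 5.82°C
3300–4400 m, saturated: Δz = 1.1 km ⇒ ΔT = -5.28°C; T = 0.54°C
4400–900 m, dry descent: Δz = 3.5 km ⇒ ΔT = +34.3°C; T = 34.84°C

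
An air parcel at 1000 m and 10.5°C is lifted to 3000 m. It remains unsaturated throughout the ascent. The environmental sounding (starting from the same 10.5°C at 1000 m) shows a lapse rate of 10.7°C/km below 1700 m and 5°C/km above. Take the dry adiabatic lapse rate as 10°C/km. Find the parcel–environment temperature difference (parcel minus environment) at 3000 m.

-6.01°C (parcel cooler than environment)

Parcel:
  1000–3000 m, dry: Δz = 2 km ⇒ ΔT = -20°C; T = -9.5°C
Environment:
  1000–1700 m, environment, lower layer: Δz = 0.7 km ⇒ ΔT = -7.49°C; T = 3.01°C
  1700–3000 m, environment, upper layer: Δz = 1.3 km ⇒ ΔT = -6.5°C; T = -3.49°C
T_parcel − T_env = -9.5 − (-3.49) = -6.01°C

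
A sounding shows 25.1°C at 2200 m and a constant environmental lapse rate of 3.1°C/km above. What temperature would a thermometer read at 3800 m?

20.14°C

From 2200 m to 3800 m (environmental): cools by 3.1 × 1.6 = 4.96°C, giving 20.14°C.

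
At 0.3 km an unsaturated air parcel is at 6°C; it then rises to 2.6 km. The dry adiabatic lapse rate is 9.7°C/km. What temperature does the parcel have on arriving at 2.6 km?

Dry adiabatic to 2600 m: -9.7 × 2.3 km = -22.31°C, so T = -16.31°C.

-16.31°C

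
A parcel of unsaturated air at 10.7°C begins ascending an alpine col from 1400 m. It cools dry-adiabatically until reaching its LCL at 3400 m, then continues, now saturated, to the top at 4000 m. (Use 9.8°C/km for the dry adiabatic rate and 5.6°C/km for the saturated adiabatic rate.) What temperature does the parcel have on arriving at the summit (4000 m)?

From 1400 m to 3400 m (dry): cools by 9.8 × 2 = 19.6°C, giving -8.9°C.
From 3400 m to 4000 m (saturated): cools by 5.6 × 0.6 = 3.36°C, giving -12.26°C.

-12.26°C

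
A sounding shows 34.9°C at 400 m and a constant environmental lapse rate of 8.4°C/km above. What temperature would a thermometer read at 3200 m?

11.38°C

400 → 3200 m (environmental, 8.4°C/km): ΔT = -8.4 × 2.8 = -23.52°C → T = 11.38°C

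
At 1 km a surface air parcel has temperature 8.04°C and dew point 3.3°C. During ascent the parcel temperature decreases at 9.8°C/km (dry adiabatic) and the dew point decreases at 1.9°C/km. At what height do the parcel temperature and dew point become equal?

T and T_d converge at 9.8 − 1.9 = 7.9°C per km
Height above start = (8.04 − 3.3) / 7.9 = 0.6 km
LCL altitude = 1000 m + 600 m = 1600 m

1.6 km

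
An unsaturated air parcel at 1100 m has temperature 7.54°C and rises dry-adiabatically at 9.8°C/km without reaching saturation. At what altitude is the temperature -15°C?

Height above start = (7.54 − (-15)) / 9.8 = 2.3 km
Altitude = 1100 m + 2300 m = 3400 m

3400 m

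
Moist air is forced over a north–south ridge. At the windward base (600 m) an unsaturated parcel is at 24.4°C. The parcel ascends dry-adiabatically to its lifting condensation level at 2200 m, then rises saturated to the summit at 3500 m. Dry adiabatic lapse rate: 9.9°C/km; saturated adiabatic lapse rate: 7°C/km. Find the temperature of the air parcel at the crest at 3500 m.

From 600 m to 2200 m (dry): cools by 9.9 × 1.6 = 15.84°C, giving 8.56°C.
From 2200 m to 3500 m (saturated): cools by 7 × 1.3 = 9.1°C, giving -0.54°C.

-0.54°C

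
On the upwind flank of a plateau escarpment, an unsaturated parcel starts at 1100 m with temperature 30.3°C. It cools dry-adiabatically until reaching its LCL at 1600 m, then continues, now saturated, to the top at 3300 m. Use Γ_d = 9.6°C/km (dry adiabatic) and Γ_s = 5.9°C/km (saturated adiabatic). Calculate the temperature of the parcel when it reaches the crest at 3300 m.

1100 → 1600 m (dry, 9.6°C/km): ΔT = -9.6 × 0.5 = -4.8°C → T = 25.5°C
1600 → 3300 m (saturated, 5.9°C/km): ΔT = -5.9 × 1.7 = -10.03°C → T = 15.47°C

15.47°C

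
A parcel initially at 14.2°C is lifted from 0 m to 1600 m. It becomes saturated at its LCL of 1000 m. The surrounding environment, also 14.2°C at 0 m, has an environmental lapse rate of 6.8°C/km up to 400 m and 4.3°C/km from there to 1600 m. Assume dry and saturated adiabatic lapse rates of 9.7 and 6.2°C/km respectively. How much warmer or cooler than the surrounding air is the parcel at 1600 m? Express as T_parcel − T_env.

Parcel:
  0 → 1000 m (dry, 9.7°C/km): ΔT = -9.7 × 1 = -9.7°C → T = 4.5°C
  1000 → 1600 m (saturated, 6.2°C/km): ΔT = -6.2 × 0.6 = -3.72°C → T = 0.78°C
Environment:
  0 → 400 m (environment, lower layer, 6.8°C/km): ΔT = -6.8 × 0.4 = -2.72°C → T = 11.48°C
  400 → 1600 m (environment, upper layer, 4.3°C/km): ΔT = -4.3 × 1.2 = -5.16°C → T = 6.32°C
T_parcel − T_env = 0.78 − 6.32 = -5.54°C

-5.54°C (parcel cooler than environment)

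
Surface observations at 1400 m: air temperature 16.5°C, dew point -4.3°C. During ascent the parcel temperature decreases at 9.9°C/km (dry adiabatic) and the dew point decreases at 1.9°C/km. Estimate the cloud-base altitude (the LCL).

4000 m

T and T_d converge at 9.9 − 1.9 = 8°C per km
Height above start = (16.5 − (-4.3)) / 8 = 2.6 km
LCL altitude = 1400 m + 2600 m = 4000 m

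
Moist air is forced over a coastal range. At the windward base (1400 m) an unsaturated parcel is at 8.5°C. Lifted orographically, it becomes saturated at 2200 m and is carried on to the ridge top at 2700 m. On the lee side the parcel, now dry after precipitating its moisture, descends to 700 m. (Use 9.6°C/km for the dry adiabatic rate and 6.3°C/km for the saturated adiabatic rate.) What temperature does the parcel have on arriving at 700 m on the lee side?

16.87°C

From 1400 m to 2200 m (dry): cools by 9.6 × 0.8 = 7.68°C, giving 0.82°C.
From 2200 m to 2700 m (saturated): cools by 6.3 × 0.5 = 3.15°C, giving -2.33°C.
From 2700 m to 700 m (dry descent): warms by 9.6 × 2 = 19.2°C, giving 16.87°C.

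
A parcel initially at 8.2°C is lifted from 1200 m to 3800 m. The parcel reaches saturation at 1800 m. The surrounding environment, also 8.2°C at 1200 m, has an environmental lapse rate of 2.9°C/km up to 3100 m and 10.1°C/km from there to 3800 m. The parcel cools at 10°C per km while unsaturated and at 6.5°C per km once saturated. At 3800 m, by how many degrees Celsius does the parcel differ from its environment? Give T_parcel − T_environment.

Parcel:
  From 1200 m to 1800 m (dry): cools by 10 × 0.6 = 6°C, giving 2.2°C.
  From 1800 m to 3800 m (saturated): cools by 6.5 × 2 = 13°C, giving -10.8°C.
Environment:
  From 1200 m to 3100 m (environment, lower layer): cools by 2.9 × 1.9 = 5.51°C, giving 2.69°C.
  From 3100 m to 3800 m (environment, upper layer): cools by 10.1 × 0.7 = 7.07°C, giving -4.38°C.
T_parcel − T_env = -10.8 − (-4.38) = -6.42°C

-6.42°C (parcel cooler than environment)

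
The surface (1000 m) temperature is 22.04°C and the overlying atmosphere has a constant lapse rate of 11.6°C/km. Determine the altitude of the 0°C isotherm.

2900 m

Height above start = (22.04 − 0) / 11.6 = 1.9 km
Altitude = 1000 m + 1900 m = 2900 m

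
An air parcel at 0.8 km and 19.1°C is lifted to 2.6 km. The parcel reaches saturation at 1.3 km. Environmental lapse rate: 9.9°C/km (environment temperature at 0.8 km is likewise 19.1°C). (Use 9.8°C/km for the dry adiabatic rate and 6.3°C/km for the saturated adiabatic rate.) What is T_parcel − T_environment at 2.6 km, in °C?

Parcel:
  800 → 1300 m (dry, 9.8°C/km): ΔT = -9.8 × 0.5 = -4.9°C → T = 14.2°C
  1300 → 2600 m (saturated, 6.3°C/km): ΔT = -6.3 × 1.3 = -8.19°C → T = 6.01°C
Environment:
  800 → 2600 m (environment, 9.9°C/km): ΔT = -9.9 × 1.8 = -17.82°C → T = 1.28°C
T_parcel − T_env = 6.01 − 1.28 = +4.73°C

+4.73°C (parcel warmer than environment)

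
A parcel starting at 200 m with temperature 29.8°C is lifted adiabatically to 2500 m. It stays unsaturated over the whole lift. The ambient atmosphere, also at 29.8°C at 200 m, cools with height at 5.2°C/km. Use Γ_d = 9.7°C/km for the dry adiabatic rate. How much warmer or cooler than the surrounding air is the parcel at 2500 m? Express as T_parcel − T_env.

Parcel:
  Dry to 2500 m: -9.7 × 2.3 km = -22.31°C, so T = 7.49°C.
Environment:
  Environment to 2500 m: -5.2 × 2.3 km = -11.96°C, so T = 17.84°C.
T_parcel − T_env = 7.49 − 17.84 = -10.35°C

-10.35°C (parcel cooler than environment)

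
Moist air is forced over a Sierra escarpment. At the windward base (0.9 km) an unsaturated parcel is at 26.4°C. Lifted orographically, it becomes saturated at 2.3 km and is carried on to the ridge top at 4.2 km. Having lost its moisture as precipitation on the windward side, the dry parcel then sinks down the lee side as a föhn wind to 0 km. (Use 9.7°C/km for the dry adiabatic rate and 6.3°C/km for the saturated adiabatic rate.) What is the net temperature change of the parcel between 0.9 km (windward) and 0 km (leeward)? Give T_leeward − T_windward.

Dry to 2300 m: -9.7 × 1.4 km = -13.58°C, so T = 12.82°C.
Saturated to 4200 m: -6.3 × 1.9 km = -11.97°C, so T = 0.85°C.
Dry descent to 0 m: +9.7 × 4.2 km = +40.74°C, so T = 41.59°C.
Net change vs windward start: 41.59 − 26.4 = +15.19°C

+15.19°C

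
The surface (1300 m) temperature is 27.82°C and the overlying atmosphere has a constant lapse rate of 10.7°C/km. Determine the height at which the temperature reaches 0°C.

3900 m

Height above start = (27.82 − 0) / 10.7 = 2.6 km
Altitude = 1300 m + 2600 m = 3900 m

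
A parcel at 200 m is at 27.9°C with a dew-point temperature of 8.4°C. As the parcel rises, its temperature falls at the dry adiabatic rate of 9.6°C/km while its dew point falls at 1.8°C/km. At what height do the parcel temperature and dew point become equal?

T and T_d converge at 9.6 − 1.8 = 7.8°C per km
Height above start = (27.9 − 8.4) / 7.8 = 2.5 km
LCL altitude = 200 m + 2500 m = 2700 m

2700 m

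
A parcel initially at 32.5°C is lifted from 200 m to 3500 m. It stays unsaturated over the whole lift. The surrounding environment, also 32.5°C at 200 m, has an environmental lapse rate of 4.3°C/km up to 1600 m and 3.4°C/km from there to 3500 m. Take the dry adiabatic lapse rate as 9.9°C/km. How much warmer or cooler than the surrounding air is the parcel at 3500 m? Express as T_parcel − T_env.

Parcel:
  200 → 3500 m (dry, 9.9°C/km): ΔT = -9.9 × 3.3 = -32.67°C → T = -0.17°C
Environment:
  200 → 1600 m (environment, lower layer, 4.3°C/km): ΔT = -4.3 × 1.4 = -6.02°C → T = 26.48°C
  1600 → 3500 m (environment, upper layer, 3.4°C/km): ΔT = -3.4 × 1.9 = -6.46°C → T = 20.02°C
T_parcel − T_env = -0.17 − 20.02 = -20.19°C

-20.19°C (parcel cooler than environment)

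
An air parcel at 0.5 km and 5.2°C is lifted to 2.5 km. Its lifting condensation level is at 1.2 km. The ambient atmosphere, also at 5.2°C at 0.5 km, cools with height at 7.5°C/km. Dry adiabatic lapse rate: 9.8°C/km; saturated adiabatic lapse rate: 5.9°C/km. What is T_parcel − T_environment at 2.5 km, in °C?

+0.47°C (parcel warmer than environment)

Parcel:
  From 500 m to 1200 m (dry): cools by 9.8 × 0.7 = 6.86°C, giving -1.66°C.
  From 1200 m to 2500 m (saturated): cools by 5.9 × 1.3 = 7.67°C, giving -9.33°C.
Environment:
  From 500 m to 2500 m (environment): cools by 7.5 × 2 = 15°C, giving -9.8°C.
T_parcel − T_env = -9.33 − (-9.8) = +0.47°C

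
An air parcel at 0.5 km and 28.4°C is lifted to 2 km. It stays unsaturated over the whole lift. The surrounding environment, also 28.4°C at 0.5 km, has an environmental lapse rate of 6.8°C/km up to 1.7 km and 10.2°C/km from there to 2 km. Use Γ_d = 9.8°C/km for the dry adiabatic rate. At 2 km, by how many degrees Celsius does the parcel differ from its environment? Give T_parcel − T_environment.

-3.48°C (parcel cooler than environment)

Parcel:
  From 500 m to 2000 m (dry): cools by 9.8 × 1.5 = 14.7°C, giving 13.7°C.
Environment:
  From 500 m to 1700 m (environment, lower layer): cools by 6.8 × 1.2 = 8.16°C, giving 20.24°C.
  From 1700 m to 2000 m (environment, upper layer): cools by 10.2 × 0.3 = 3.06°C, giving 17.18°C.
T_parcel − T_env = 13.7 − 17.18 = -3.48°C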